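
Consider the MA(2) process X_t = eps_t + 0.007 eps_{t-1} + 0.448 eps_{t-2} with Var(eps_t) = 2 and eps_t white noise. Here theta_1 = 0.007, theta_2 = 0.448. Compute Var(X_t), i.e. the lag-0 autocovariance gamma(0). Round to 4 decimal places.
\gamma(0) = 2.4015

For an MA(q) process X_t = eps_t + sum_i theta_i eps_{t-i} with
Var(eps_t) = sigma^2, the variance is
  gamma(0) = sigma^2 * (1 + sum_i theta_i^2).
  sum_i theta_i^2 = (0.007)^2 + (0.448)^2 = 0.000049 + 0.200704 = 0.200753.
  gamma(0) = 2 * (1 + 0.200753) = 2 * 1.200753 = 2.401506, which rounds to 2.4015.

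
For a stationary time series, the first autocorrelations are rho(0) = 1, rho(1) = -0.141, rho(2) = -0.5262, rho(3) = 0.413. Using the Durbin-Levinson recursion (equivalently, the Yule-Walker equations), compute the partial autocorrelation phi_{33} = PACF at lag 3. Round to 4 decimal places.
\phi_{33} = 0.3239

The PACF at lag k is phi_{kk}, the last component of the solution
to the Yule-Walker system G_k phi = r_k where
  (G_k)_{ij} = rho(|i - j|), (r_k)_i = rho(i), i,j = 1..k.
Equivalently, Durbin-Levinson gives phi_{kk} iteratively:
  phi_{11} = rho(1)
  phi_{kk} = [rho(k) - sum_{j=1..k-1} phi_{k-1,j} rho(k-j)]
            / [1 - sum_{j=1..k-1} phi_{k-1,j} rho(j)],
  phi_{k,j} = phi_{k-1,j} - phi_{kk} phi_{k-1,k-j},  j = 1..k-1.
Step k = 1:
  phi_11 = rho(1) = -0.141.
Step k = 2:
  phi_22 = [rho(2) - phi_11 rho(1)] / [1 - phi_11 rho(1)] = [-0.5262 - (-0.141)(-0.141)] / [1 - (-0.141)(-0.141)]
         = -0.546081 / 0.980119 = -0.557158.
  Update: phi_21 = phi_11 - phi_22 phi_11 = -0.141 - (-0.557158)(-0.141) = -0.219559.
Step k = 3:
  phi_33 = [rho(3) - phi_21 rho(2) - phi_22 rho(1)] / [1 - phi_21 rho(1) - phi_22 rho(2)]
    numerator   = 0.413 - (-0.219559)(-0.5262) - (-0.557158)(-0.141) = 0.21890866
    denominator = 1 - (-0.219559)(-0.141) - (-0.557158)(-0.5262) = 0.67586568
  phi_33 = 0.21890866 / 0.67586568 = 0.3239.
Therefore phi_{33} = 0.3239.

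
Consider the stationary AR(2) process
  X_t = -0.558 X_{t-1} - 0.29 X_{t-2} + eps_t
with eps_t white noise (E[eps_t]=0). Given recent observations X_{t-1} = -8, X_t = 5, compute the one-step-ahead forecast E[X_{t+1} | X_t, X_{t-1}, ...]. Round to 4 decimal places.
E[X_{t+1} \mid \mathcal F_t] = -0.4700

For an AR(p) model X_t = c + sum_i phi_i X_{t-i} + eps_t, the
one-step-ahead conditional mean is
  E[X_{t+1} | X_t, ...] = c + sum_i phi_i X_{t+1-i}.
Substitute known values:
  E[X_{t+1} | ...] = (-0.558) * (5) + (-0.29) * (-8)
                   = -0.4700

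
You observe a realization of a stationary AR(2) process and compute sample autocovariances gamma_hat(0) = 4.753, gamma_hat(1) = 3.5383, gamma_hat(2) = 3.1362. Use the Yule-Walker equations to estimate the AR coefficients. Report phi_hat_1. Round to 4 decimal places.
\hat\phi_{1} = 0.5680

The Yule-Walker equations for an AR(p) process read, in matrix form,
  Gamma_p phi = r_p,   with   (Gamma_p)_{ij} = gamma(|i - j|),
                       (r_p)_i = gamma(i),   i,j = 1..p.
Substitute the sample gammas (Toeplitz matrix and right-hand side of size 2):
  Gamma_p = [[4.753, 3.5383], [3.5383, 4.753]]
  r_p     = [3.5383, 3.1362]
Written out:
  4.753 phi_1 + 3.5383 phi_2 = 3.5383
  3.5383 phi_1 + 4.753 phi_2 = 3.1362
Solve by Cramer's rule:
  det = gamma(0)^2 - gamma(1)^2 = (4.753)^2 - (3.5383)^2 = 22.591009 - 12.51956689 = 10.07144211
  phi_hat_1 = [gamma(1) gamma(0) - gamma(1) gamma(2)] / det = [(3.5383)(4.753) - (3.5383)(3.1362)] / 10.07144211 = 5.72072344 / 10.07144211 = 0.568
  phi_hat_2 = [gamma(0) gamma(2) - gamma(1)^2] / det = [(4.753)(3.1362) - (3.5383)^2] / 10.07144211 = 2.38679171 / 10.07144211 = 0.237
So phi_hat = [0.5680, 0.2370].
Therefore phi_hat_1 = 0.5680.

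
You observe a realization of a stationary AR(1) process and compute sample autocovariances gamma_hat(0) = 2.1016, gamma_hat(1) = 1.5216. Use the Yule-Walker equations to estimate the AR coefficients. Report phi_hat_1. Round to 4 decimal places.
\hat\phi_{1} = 0.7240

The Yule-Walker equations for an AR(p) process read, in matrix form,
  Gamma_p phi = r_p,   with   (Gamma_p)_{ij} = gamma(|i - j|),
                       (r_p)_i = gamma(i),   i,j = 1..p.
Substitute the sample gammas (Toeplitz matrix and right-hand side of size 1):
  Gamma_p = [[2.1016]]
  r_p     = [1.5216]
With p = 1 this is the single equation gamma(0) phi_1 = gamma(1):
  phi_hat_1 = gamma(1) / gamma(0) = 1.5216 / 2.1016 = 0.7240.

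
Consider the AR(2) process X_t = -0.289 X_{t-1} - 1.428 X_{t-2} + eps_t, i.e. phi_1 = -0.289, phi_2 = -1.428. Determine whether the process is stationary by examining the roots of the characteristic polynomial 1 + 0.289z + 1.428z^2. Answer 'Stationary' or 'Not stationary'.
\text{Not stationary}

The AR(p) characteristic polynomial is P(z) = 1 + 0.289z + 1.428z^2.
Stationarity requires all roots to lie outside the unit circle, i.e. |z| > 1 for every root.
Set 1 + (0.289) z + (1.428) z^2 = 0, i.e. a z^2 + b z + c = 0 with a = 1.428, b = 0.289, c = 1.
Discriminant D = b^2 - 4ac = (0.289)^2 - 4*(1.428)*1 = 0.083521 - (5.712) = -5.628479.
D < 0, so the roots are the complex-conjugate pair z = (-b +/- i sqrt(-D)) / (2a) = -0.1012 +/- 0.8307i.
For a conjugate pair |z|^2 = z * conj(z) = (product of roots) = c/a = 1/(1.428) = 0.70028, so |z| = sqrt(0.70028) = 0.8368 for both roots.
Moduli of all roots: 0.8368, 0.8368.
All moduli strictly greater than 1? No.
Verdict: Not stationary.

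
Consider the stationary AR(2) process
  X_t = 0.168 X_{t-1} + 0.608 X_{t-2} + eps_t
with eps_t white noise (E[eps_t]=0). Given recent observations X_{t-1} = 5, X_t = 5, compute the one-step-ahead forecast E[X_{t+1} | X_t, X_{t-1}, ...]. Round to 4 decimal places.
E[X_{t+1} \mid \mathcal F_t] = 3.8800

For an AR(p) model X_t = c + sum_i phi_i X_{t-i} + eps_t, the
one-step-ahead conditional mean is
  E[X_{t+1} | X_t, ...] = c + sum_i phi_i X_{t+1-i}.
Substitute known values:
  E[X_{t+1} | ...] = (0.168) * (5) + (0.608) * (5)
                   = 3.8800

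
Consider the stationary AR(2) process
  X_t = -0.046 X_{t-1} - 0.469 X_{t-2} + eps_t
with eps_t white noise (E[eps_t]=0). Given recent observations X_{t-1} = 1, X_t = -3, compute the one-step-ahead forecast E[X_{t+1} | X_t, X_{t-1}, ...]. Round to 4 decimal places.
E[X_{t+1} \mid \mathcal F_t] = -0.3310

For an AR(p) model X_t = c + sum_i phi_i X_{t-i} + eps_t, the
one-step-ahead conditional mean is
  E[X_{t+1} | X_t, ...] = c + sum_i phi_i X_{t+1-i}.
Substitute known values:
  E[X_{t+1} | ...] = (-0.046) * (-3) + (-0.469) * (1)
                   = -0.3310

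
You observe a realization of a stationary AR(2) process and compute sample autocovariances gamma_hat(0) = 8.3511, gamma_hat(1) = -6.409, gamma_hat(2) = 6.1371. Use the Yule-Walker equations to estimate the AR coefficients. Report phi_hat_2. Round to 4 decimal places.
\hat\phi_{2} = 0.3550

The Yule-Walker equations for an AR(p) process read, in matrix form,
  Gamma_p phi = r_p,   with   (Gamma_p)_{ij} = gamma(|i - j|),
                       (r_p)_i = gamma(i),   i,j = 1..p.
Substitute the sample gammas (Toeplitz matrix and right-hand side of size 2):
  Gamma_p = [[8.3511, -6.409], [-6.409, 8.3511]]
  r_p     = [-6.409, 6.1371]
Written out:
  8.3511 phi_1 - 6.409 phi_2 = -6.409
  -6.409 phi_1 + 8.3511 phi_2 = 6.1371
Solve by Cramer's rule:
  det = gamma(0)^2 - gamma(1)^2 = (8.3511)^2 - (-6.409)^2 = 69.74087121 - 41.075281 = 28.66559021
  phi_hat_1 = [gamma(1) gamma(0) - gamma(1) gamma(2)] / det = [(-6.409)(8.3511) - (-6.409)(6.1371)] / 28.66559021 = -14.189526 / 28.66559021 = -0.495
  phi_hat_2 = [gamma(0) gamma(2) - gamma(1)^2] / det = [(8.3511)(6.1371) - (-6.409)^2] / 28.66559021 = 10.17625481 / 28.66559021 = 0.355
So phi_hat = [-0.4950, 0.3550].
Therefore phi_hat_2 = 0.3550.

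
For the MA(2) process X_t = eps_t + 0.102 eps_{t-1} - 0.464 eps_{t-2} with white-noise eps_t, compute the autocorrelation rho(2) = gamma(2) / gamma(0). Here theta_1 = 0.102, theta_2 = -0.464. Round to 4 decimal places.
\rho(2) = -0.3786

For an MA(q) process with theta_0 = 1, the autocovariance is
  gamma(k) = sigma^2 * sum_{i=0..q-k} theta_i * theta_{i+k},
and rho(k) = gamma(k) / gamma(0). Sigma^2 cancels.
  numerator   = (1)*(-0.464) = -0.464.
  denominator = (1)^2 + (0.102)^2 + (-0.464)^2 = 1.2257.
  rho(2) = -0.464 / 1.2257 = -0.3786.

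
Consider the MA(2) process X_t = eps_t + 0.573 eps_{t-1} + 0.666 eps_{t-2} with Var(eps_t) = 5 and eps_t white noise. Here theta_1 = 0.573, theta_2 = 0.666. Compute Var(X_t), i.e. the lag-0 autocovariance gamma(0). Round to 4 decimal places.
\gamma(0) = 8.8594

For an MA(q) process X_t = eps_t + sum_i theta_i eps_{t-i} with
Var(eps_t) = sigma^2, the variance is
  gamma(0) = sigma^2 * (1 + sum_i theta_i^2).
  sum_i theta_i^2 = (0.573)^2 + (0.666)^2 = 0.328329 + 0.443556 = 0.771885.
  gamma(0) = 5 * (1 + 0.771885) = 5 * 1.771885 = 8.859425, which rounds to 8.8594.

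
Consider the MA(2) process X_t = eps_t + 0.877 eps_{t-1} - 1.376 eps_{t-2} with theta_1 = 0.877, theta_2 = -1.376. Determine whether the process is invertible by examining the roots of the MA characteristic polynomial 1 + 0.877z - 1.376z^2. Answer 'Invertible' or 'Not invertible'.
\text{Not invertible}

The MA(q) characteristic polynomial is P(z) = 1 + 0.877z - 1.376z^2.
Invertibility requires all roots to lie outside the unit circle, i.e. |z| > 1 for every root.
Set 1 + (0.877) z + (-1.376) z^2 = 0, i.e. a z^2 + b z + c = 0 with a = -1.376, b = 0.877, c = 1.
Discriminant D = b^2 - 4ac = (0.877)^2 - 4*(-1.376)*1 = 0.769129 - (-5.504) = 6.273129.
D >= 0, so the roots are real: z = (-b +/- sqrt(D)) / (2a) = (-0.877 +/- 2.504622) / (-2.752).
  z_1 = (-0.877 + 2.504622) / (-2.752) = -0.5914,   |z_1| = 0.5914.
  z_2 = (-0.877 - 2.504622) / (-2.752) = 1.2288,   |z_2| = 1.2288.
Moduli of all roots: 0.5914, 1.2288.
All moduli strictly greater than 1? No.
Verdict: Not invertible.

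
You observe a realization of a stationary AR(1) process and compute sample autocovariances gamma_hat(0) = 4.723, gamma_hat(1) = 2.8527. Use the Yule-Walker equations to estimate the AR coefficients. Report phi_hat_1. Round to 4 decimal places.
\hat\phi_{1} = 0.6040

The Yule-Walker equations for an AR(p) process read, in matrix form,
  Gamma_p phi = r_p,   with   (Gamma_p)_{ij} = gamma(|i - j|),
                       (r_p)_i = gamma(i),   i,j = 1..p.
Substitute the sample gammas (Toeplitz matrix and right-hand side of size 1):
  Gamma_p = [[4.723]]
  r_p     = [2.8527]
With p = 1 this is the single equation gamma(0) phi_1 = gamma(1):
  phi_hat_1 = gamma(1) / gamma(0) = 2.8527 / 4.723 = 0.6040.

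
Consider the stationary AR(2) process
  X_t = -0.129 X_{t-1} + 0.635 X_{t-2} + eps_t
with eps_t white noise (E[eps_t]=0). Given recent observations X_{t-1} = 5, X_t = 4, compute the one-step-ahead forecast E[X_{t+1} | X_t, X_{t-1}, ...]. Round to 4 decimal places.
E[X_{t+1} \mid \mathcal F_t] = 2.6590

For an AR(p) model X_t = c + sum_i phi_i X_{t-i} + eps_t, the
one-step-ahead conditional mean is
  E[X_{t+1} | X_t, ...] = c + sum_i phi_i X_{t+1-i}.
Substitute known values:
  E[X_{t+1} | ...] = (-0.129) * (4) + (0.635) * (5)
                   = 2.6590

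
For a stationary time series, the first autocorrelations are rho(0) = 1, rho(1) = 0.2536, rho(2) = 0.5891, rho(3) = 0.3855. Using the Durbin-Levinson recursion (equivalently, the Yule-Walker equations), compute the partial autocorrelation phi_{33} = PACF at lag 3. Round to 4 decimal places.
\phi_{33} = 0.2770

The PACF at lag k is phi_{kk}, the last component of the solution
to the Yule-Walker system G_k phi = r_k where
  (G_k)_{ij} = rho(|i - j|), (r_k)_i = rho(i), i,j = 1..k.
Equivalently, Durbin-Levinson gives phi_{kk} iteratively:
  phi_{11} = rho(1)
  phi_{kk} = [rho(k) - sum_{j=1..k-1} phi_{k-1,j} rho(k-j)]
            / [1 - sum_{j=1..k-1} phi_{k-1,j} rho(j)],
  phi_{k,j} = phi_{k-1,j} - phi_{kk} phi_{k-1,k-j},  j = 1..k-1.
Step k = 1:
  phi_11 = rho(1) = 0.2536.
Step k = 2:
  phi_22 = [rho(2) - phi_11 rho(1)] / [1 - phi_11 rho(1)] = [0.5891 - (0.2536)(0.2536)] / [1 - (0.2536)(0.2536)]
         = 0.52478704 / 0.93568704 = 0.560857.
  Update: phi_21 = phi_11 - phi_22 phi_11 = 0.2536 - (0.560857)(0.2536) = 0.111367.
Step k = 3:
  phi_33 = [rho(3) - phi_21 rho(2) - phi_22 rho(1)] / [1 - phi_21 rho(1) - phi_22 rho(2)]
    numerator   = 0.3855 - (0.111367)(0.5891) - (0.560857)(0.2536) = 0.17766052
    denominator = 1 - (0.111367)(0.2536) - (0.560857)(0.5891) = 0.64135632
  phi_33 = 0.17766052 / 0.64135632 = 0.277.
Therefore phi_{33} = 0.2770.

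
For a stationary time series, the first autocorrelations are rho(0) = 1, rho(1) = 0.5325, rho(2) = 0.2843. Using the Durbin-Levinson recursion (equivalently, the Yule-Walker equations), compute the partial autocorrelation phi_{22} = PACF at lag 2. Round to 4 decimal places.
\phi_{22} = 0.0010

The PACF at lag k is phi_{kk}, the last component of the solution
to the Yule-Walker system G_k phi = r_k where
  (G_k)_{ij} = rho(|i - j|), (r_k)_i = rho(i), i,j = 1..k.
Equivalently, Durbin-Levinson gives phi_{kk} iteratively:
  phi_{11} = rho(1)
  phi_{kk} = [rho(k) - sum_{j=1..k-1} phi_{k-1,j} rho(k-j)]
            / [1 - sum_{j=1..k-1} phi_{k-1,j} rho(j)],
  phi_{k,j} = phi_{k-1,j} - phi_{kk} phi_{k-1,k-j},  j = 1..k-1.
Step k = 1:
  phi_11 = rho(1) = 0.5325.
Step k = 2:
  phi_22 = [rho(2) - phi_11 rho(1)] / [1 - phi_11 rho(1)] = [0.2843 - (0.5325)(0.5325)] / [1 - (0.5325)(0.5325)]
         = 0.00074375 / 0.71644375 = 0.001.
Therefore phi_{22} = 0.0010.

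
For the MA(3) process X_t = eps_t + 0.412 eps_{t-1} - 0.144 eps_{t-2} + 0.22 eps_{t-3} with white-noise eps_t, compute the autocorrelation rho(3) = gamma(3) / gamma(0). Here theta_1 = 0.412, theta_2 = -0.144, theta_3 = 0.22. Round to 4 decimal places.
\rho(3) = 0.1776

For an MA(q) process with theta_0 = 1, the autocovariance is
  gamma(k) = sigma^2 * sum_{i=0..q-k} theta_i * theta_{i+k},
and rho(k) = gamma(k) / gamma(0). Sigma^2 cancels.
  numerator   = (1)*(0.22) = 0.22.
  denominator = (1)^2 + (0.412)^2 + (-0.144)^2 + (0.22)^2 = 1.23888.
  rho(3) = 0.22 / 1.23888 = 0.1776.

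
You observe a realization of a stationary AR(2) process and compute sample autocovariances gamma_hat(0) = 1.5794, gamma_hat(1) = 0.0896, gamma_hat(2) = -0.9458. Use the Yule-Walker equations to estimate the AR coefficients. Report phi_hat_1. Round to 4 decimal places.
\hat\phi_{1} = 0.0910

The Yule-Walker equations for an AR(p) process read, in matrix form,
  Gamma_p phi = r_p,   with   (Gamma_p)_{ij} = gamma(|i - j|),
                       (r_p)_i = gamma(i),   i,j = 1..p.
Substitute the sample gammas (Toeplitz matrix and right-hand side of size 2):
  Gamma_p = [[1.5794, 0.0896], [0.0896, 1.5794]]
  r_p     = [0.0896, -0.9458]
Written out:
  1.5794 phi_1 + 0.0896 phi_2 = 0.0896
  0.0896 phi_1 + 1.5794 phi_2 = -0.9458
Solve by Cramer's rule:
  det = gamma(0)^2 - gamma(1)^2 = (1.5794)^2 - (0.0896)^2 = 2.49450436 - 0.00802816 = 2.4864762
  phi_hat_1 = [gamma(1) gamma(0) - gamma(1) gamma(2)] / det = [(0.0896)(1.5794) - (0.0896)(-0.9458)] / 2.4864762 = 0.22625792 / 2.4864762 = 0.091
  phi_hat_2 = [gamma(0) gamma(2) - gamma(1)^2] / det = [(1.5794)(-0.9458) - (0.0896)^2] / 2.4864762 = -1.50182468 / 2.4864762 = -0.604
So phi_hat = [0.0910, -0.6040].
Therefore phi_hat_1 = 0.0910.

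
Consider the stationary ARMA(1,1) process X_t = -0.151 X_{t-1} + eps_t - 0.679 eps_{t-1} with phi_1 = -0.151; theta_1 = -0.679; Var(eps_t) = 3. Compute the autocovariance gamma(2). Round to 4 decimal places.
\gamma(2) = 0.4242

Multiply the model equation by X_{t-k} and take expectations. With theta_0 = psi_0 = 1 and psi_j the MA(infinity) weights, this gives
  gamma(k) - sum_i phi_i gamma(k-i) = c_k,
  c_k = sigma^2 * sum_{j=k..q} theta_j psi_{j-k}   (c_k = 0 for k > q),
using gamma(-m) = gamma(m).
psi-weights needed (psi_j = theta_j + sum_i phi_i psi_{j-i}):
  psi_1 = theta_1 + phi_1 = -0.679 + (-0.151) = -0.83
Right-hand sides:
  c_0 = sigma^2 (1 + theta_1 psi_1) = 3 * (1 + (-0.679)(-0.83)) = 3 * 1.56357 = 4.69071
  c_1 = sigma^2 theta_1 = 3 * (-0.679) = -2.037
  c_2 = 0
Equations for k = 0 and k = 1 (AR order 1):
  gamma(0) = phi_1 gamma(1) + c_0
  gamma(1) = phi_1 gamma(0) + c_1
Substituting the second into the first: gamma(0) (1 - phi_1^2) = c_0 + phi_1 c_1, so
  gamma(0) = (c_0 + phi_1 c_1) / (1 - phi_1^2) = (4.69071 + (-0.151)(-2.037)) / (1 - (-0.151)^2) = 4.998297 / 0.977199 = 5.114922.
  gamma(1) = phi_1 gamma(0) + c_1 = (-0.151)(5.114922) + (-2.037) = -2.809353.
For k = 2 (> q): gamma(2) = phi_1 gamma(1) = (-0.151)(-2.809353) = 0.424212.
Therefore gamma(2) = 0.4242 (to 4 decimal places).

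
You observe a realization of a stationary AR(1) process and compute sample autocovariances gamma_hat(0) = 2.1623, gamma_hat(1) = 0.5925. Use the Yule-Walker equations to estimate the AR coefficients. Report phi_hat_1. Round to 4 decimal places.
\hat\phi_{1} = 0.2740

The Yule-Walker equations for an AR(p) process read, in matrix form,
  Gamma_p phi = r_p,   with   (Gamma_p)_{ij} = gamma(|i - j|),
                       (r_p)_i = gamma(i),   i,j = 1..p.
Substitute the sample gammas (Toeplitz matrix and right-hand side of size 1):
  Gamma_p = [[2.1623]]
  r_p     = [0.5925]
With p = 1 this is the single equation gamma(0) phi_1 = gamma(1):
  phi_hat_1 = gamma(1) / gamma(0) = 0.5925 / 2.1623 = 0.2740.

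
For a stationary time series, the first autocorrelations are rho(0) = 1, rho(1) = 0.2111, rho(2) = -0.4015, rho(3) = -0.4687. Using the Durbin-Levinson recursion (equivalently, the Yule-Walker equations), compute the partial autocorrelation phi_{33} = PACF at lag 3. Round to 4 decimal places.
\phi_{33} = -0.3290

The PACF at lag k is phi_{kk}, the last component of the solution
to the Yule-Walker system G_k phi = r_k where
  (G_k)_{ij} = rho(|i - j|), (r_k)_i = rho(i), i,j = 1..k.
Equivalently, Durbin-Levinson gives phi_{kk} iteratively:
  phi_{11} = rho(1)
  phi_{kk} = [rho(k) - sum_{j=1..k-1} phi_{k-1,j} rho(k-j)]
            / [1 - sum_{j=1..k-1} phi_{k-1,j} rho(j)],
  phi_{k,j} = phi_{k-1,j} - phi_{kk} phi_{k-1,k-j},  j = 1..k-1.
Step k = 1:
  phi_11 = rho(1) = 0.2111.
Step k = 2:
  phi_22 = [rho(2) - phi_11 rho(1)] / [1 - phi_11 rho(1)] = [-0.4015 - (0.2111)(0.2111)] / [1 - (0.2111)(0.2111)]
         = -0.44606321 / 0.95543679 = -0.466868.
  Update: phi_21 = phi_11 - phi_22 phi_11 = 0.2111 - (-0.466868)(0.2111) = 0.309656.
Step k = 3:
  phi_33 = [rho(3) - phi_21 rho(2) - phi_22 rho(1)] / [1 - phi_21 rho(1) - phi_22 rho(2)]
    numerator   = -0.4687 - (0.309656)(-0.4015) - (-0.466868)(0.2111) = -0.24581724
    denominator = 1 - (0.309656)(0.2111) - (-0.466868)(-0.4015) = 0.74718399
  phi_33 = -0.24581724 / 0.74718399 = -0.329.
Therefore phi_{33} = -0.3290.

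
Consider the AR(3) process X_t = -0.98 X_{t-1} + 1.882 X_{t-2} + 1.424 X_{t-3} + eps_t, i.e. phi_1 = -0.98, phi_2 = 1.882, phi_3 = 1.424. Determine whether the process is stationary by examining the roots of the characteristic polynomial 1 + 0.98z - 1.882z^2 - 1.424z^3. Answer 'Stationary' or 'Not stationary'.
\text{Not stationary}

The AR(p) characteristic polynomial is P(z) = 1 + 0.98z - 1.882z^2 - 1.424z^3.
Stationarity requires all roots to lie outside the unit circle, i.e. |z| > 1 for every root.
Degree 3: look for a simple real root z0 first, then factor out (1 - z/z0) and solve the remaining quadratic.
Testing z0 = -0.625: P(-0.625) = 1 + (0.98)(-0.625) + (-1.882)(-0.625)^2 + (-1.424)(-0.625)^3
  = 1 + (-0.6125) + (-0.735156) + (0.347656) = 0.  So z_0 = -0.625 is a root, |z_0| = 0.625.
Divide out the factor (1 + 1.6 z) = (1 - z/z0) (since 1/z0 = -1.6):
  P(z) = (1 + 1.6 z)(1 + (-0.62) z + (-0.89) z^2)
  [check: z-coef -0.62 - (-1.6) = 0.98; z^2-coef -0.89 - (-1.6)(-0.62) = -1.882; z^3-coef -(-1.6)(-0.89) = -1.424.]
Remaining roots from the quadratic factor 1 + (-0.62) z + (-0.89) z^2:
  Set 1 + (-0.62) z + (-0.89) z^2 = 0, i.e. a z^2 + b z + c = 0 with a = -0.89, b = -0.62, c = 1.
  Discriminant D = b^2 - 4ac = (-0.62)^2 - 4*(-0.89)*1 = 0.3844 - (-3.56) = 3.9444.
  D >= 0, so the roots are real: z = (-b +/- sqrt(D)) / (2a) = (0.62 +/- 1.986051) / (-1.78).
    z_1 = (0.62 + 1.986051) / (-1.78) = -1.4641,   |z_1| = 1.4641.
    z_2 = (0.62 - 1.986051) / (-1.78) = 0.7674,   |z_2| = 0.7674.
Moduli of all roots: 0.6250, 1.4641, 0.7674.
All moduli strictly greater than 1? No.
Verdict: Not stationary.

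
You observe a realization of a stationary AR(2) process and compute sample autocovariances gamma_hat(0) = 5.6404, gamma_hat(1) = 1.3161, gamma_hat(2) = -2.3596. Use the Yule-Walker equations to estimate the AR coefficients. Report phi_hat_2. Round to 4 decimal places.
\hat\phi_{2} = -0.5000

The Yule-Walker equations for an AR(p) process read, in matrix form,
  Gamma_p phi = r_p,   with   (Gamma_p)_{ij} = gamma(|i - j|),
                       (r_p)_i = gamma(i),   i,j = 1..p.
Substitute the sample gammas (Toeplitz matrix and right-hand side of size 2):
  Gamma_p = [[5.6404, 1.3161], [1.3161, 5.6404]]
  r_p     = [1.3161, -2.3596]
Written out:
  5.6404 phi_1 + 1.3161 phi_2 = 1.3161
  1.3161 phi_1 + 5.6404 phi_2 = -2.3596
Solve by Cramer's rule:
  det = gamma(0)^2 - gamma(1)^2 = (5.6404)^2 - (1.3161)^2 = 31.81411216 - 1.73211921 = 30.08199295
  phi_hat_1 = [gamma(1) gamma(0) - gamma(1) gamma(2)] / det = [(1.3161)(5.6404) - (1.3161)(-2.3596)] / 30.08199295 = 10.5288 / 30.08199295 = 0.35
  phi_hat_2 = [gamma(0) gamma(2) - gamma(1)^2] / det = [(5.6404)(-2.3596) - (1.3161)^2] / 30.08199295 = -15.04120705 / 30.08199295 = -0.5
So phi_hat = [0.3500, -0.5000].
Therefore phi_hat_2 = -0.5000.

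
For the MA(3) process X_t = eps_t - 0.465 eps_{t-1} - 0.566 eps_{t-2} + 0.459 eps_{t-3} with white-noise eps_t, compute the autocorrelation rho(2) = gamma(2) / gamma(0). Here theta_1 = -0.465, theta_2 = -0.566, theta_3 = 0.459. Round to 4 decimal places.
\rho(2) = -0.4461

For an MA(q) process with theta_0 = 1, the autocovariance is
  gamma(k) = sigma^2 * sum_{i=0..q-k} theta_i * theta_{i+k},
and rho(k) = gamma(k) / gamma(0). Sigma^2 cancels.
  numerator   = (1)*(-0.566) + (-0.465)*(0.459) = -0.779435.
  denominator = (1)^2 + (-0.465)^2 + (-0.566)^2 + (0.459)^2 = 1.747262.
  rho(2) = -0.779435 / 1.747262 = -0.4461.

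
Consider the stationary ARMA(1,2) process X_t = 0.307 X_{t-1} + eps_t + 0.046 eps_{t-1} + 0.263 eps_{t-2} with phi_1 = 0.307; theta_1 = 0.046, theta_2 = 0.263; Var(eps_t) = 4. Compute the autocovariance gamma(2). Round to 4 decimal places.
\gamma(2) = 1.7039

Multiply the model equation by X_{t-k} and take expectations. With theta_0 = psi_0 = 1 and psi_j the MA(infinity) weights, this gives
  gamma(k) - sum_i phi_i gamma(k-i) = c_k,
  c_k = sigma^2 * sum_{j=k..q} theta_j psi_{j-k}   (c_k = 0 for k > q),
using gamma(-m) = gamma(m).
psi-weights needed (psi_j = theta_j + sum_i phi_i psi_{j-i}):
  psi_1 = theta_1 + phi_1 = 0.046 + (0.307) = 0.353
  psi_2 = theta_2 + phi_1 psi_1 = 0.263 + (0.307)(0.353) = 0.371371
Right-hand sides:
  c_0 = sigma^2 (1 + theta_1 psi_1 + theta_2 psi_2) = 4 * (1 + (0.046)(0.353) + (0.263)(0.371371)) = 4 * 1.113909 = 4.455634
  c_1 = sigma^2 (theta_1 + theta_2 psi_1) = 4 * (0.046 + (0.263)(0.353)) = 0.555356
  c_2 = sigma^2 theta_2 = 4 * (0.263) = 1.052
Equations for k = 0 and k = 1 (AR order 1):
  gamma(0) = phi_1 gamma(1) + c_0
  gamma(1) = phi_1 gamma(0) + c_1
Substituting the second into the first: gamma(0) (1 - phi_1^2) = c_0 + phi_1 c_1, so
  gamma(0) = (c_0 + phi_1 c_1) / (1 - phi_1^2) = (4.455634 + (0.307)(0.555356)) / (1 - (0.307)^2) = 4.626129 / 0.905751 = 5.107506.
  gamma(1) = phi_1 gamma(0) + c_1 = (0.307)(5.107506) + (0.555356) = 2.12336.
For k = 2: gamma(2) = phi_1 gamma(1) + c_2
  = (0.307)(2.12336) + (1.052) = 1.703872.
Therefore gamma(2) = 1.7039 (to 4 decimal places).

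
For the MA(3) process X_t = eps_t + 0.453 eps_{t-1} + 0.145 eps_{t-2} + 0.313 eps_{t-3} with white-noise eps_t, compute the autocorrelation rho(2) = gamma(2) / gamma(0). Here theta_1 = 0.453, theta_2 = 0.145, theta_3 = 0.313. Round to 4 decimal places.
\rho(2) = 0.2166

For an MA(q) process with theta_0 = 1, the autocovariance is
  gamma(k) = sigma^2 * sum_{i=0..q-k} theta_i * theta_{i+k},
and rho(k) = gamma(k) / gamma(0). Sigma^2 cancels.
  numerator   = (1)*(0.145) + (0.453)*(0.313) = 0.286789.
  denominator = (1)^2 + (0.453)^2 + (0.145)^2 + (0.313)^2 = 1.324203.
  rho(2) = 0.286789 / 1.324203 = 0.2166.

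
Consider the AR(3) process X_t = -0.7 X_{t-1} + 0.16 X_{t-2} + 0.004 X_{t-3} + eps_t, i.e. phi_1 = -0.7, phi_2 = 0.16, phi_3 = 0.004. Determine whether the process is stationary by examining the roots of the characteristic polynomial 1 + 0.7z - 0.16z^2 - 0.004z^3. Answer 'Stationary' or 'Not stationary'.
\text{Stationary}

The AR(p) characteristic polynomial is P(z) = 1 + 0.7z - 0.16z^2 - 0.004z^3.
Stationarity requires all roots to lie outside the unit circle, i.e. |z| > 1 for every root.
Degree 3: look for a simple real root z0 first, then factor out (1 - z/z0) and solve the remaining quadratic.
Testing z0 = 5: P(5) = 1 + (0.7)(5) + (-0.16)(5)^2 + (-0.004)(5)^3
  = 1 + (3.5) + (-4) + (-0.5) = 0.  So z_0 = 5 is a root, |z_0| = 5.
Divide out the factor (1 - 0.2 z) = (1 - z/z0) (since 1/z0 = 0.2):
  P(z) = (1 - 0.2 z)(1 + (0.9) z + (0.02) z^2)
  [check: z-coef 0.9 - (0.2) = 0.7; z^2-coef 0.02 - (0.2)(0.9) = -0.16; z^3-coef -(0.2)(0.02) = -0.004.]
Remaining roots from the quadratic factor 1 + (0.9) z + (0.02) z^2:
  Set 1 + (0.9) z + (0.02) z^2 = 0, i.e. a z^2 + b z + c = 0 with a = 0.02, b = 0.9, c = 1.
  Discriminant D = b^2 - 4ac = (0.9)^2 - 4*(0.02)*1 = 0.81 - (0.08) = 0.73.
  D >= 0, so the roots are real: z = (-b +/- sqrt(D)) / (2a) = (-0.9 +/- 0.8544) / (0.04).
    z_1 = (-0.9 + 0.8544) / (0.04) = -1.14,   |z_1| = 1.14.
    z_2 = (-0.9 - 0.8544) / (0.04) = -43.86,   |z_2| = 43.86.
Moduli of all roots: 5.0000, 1.1400, 43.8600.
All moduli strictly greater than 1? Yes.
Verdict: Stationary.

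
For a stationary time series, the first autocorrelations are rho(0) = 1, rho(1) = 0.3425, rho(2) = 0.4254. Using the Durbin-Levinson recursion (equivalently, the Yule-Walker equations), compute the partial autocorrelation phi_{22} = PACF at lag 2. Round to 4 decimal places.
\phi_{22} = 0.3490

The PACF at lag k is phi_{kk}, the last component of the solution
to the Yule-Walker system G_k phi = r_k where
  (G_k)_{ij} = rho(|i - j|), (r_k)_i = rho(i), i,j = 1..k.
Equivalently, Durbin-Levinson gives phi_{kk} iteratively:
  phi_{11} = rho(1)
  phi_{kk} = [rho(k) - sum_{j=1..k-1} phi_{k-1,j} rho(k-j)]
            / [1 - sum_{j=1..k-1} phi_{k-1,j} rho(j)],
  phi_{k,j} = phi_{k-1,j} - phi_{kk} phi_{k-1,k-j},  j = 1..k-1.
Step k = 1:
  phi_11 = rho(1) = 0.3425.
Step k = 2:
  phi_22 = [rho(2) - phi_11 rho(1)] / [1 - phi_11 rho(1)] = [0.4254 - (0.3425)(0.3425)] / [1 - (0.3425)(0.3425)]
         = 0.30809375 / 0.88269375 = 0.349.
Therefore phi_{22} = 0.3490.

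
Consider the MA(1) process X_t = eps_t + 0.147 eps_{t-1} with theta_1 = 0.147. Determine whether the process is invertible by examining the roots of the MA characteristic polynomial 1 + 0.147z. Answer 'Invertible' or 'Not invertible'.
\text{Invertible}

The MA(q) characteristic polynomial is P(z) = 1 + 0.147z.
Invertibility requires all roots to lie outside the unit circle, i.e. |z| > 1 for every root.
This is linear in z: 1 + (0.147) z = 0  =>  z = -1/(0.147) = -6.802721,  |z| = 6.802721.
Moduli of all roots: 6.8027.
All moduli strictly greater than 1? Yes.
Verdict: Invertible.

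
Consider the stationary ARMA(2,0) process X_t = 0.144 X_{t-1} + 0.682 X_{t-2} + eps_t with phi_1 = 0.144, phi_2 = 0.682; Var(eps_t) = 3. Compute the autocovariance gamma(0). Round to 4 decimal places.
\gamma(0) = 7.0556

Multiply the model equation by X_{t-k} and take expectations. With theta_0 = psi_0 = 1 and psi_j the MA(infinity) weights, this gives
  gamma(k) - sum_i phi_i gamma(k-i) = c_k,
  c_k = sigma^2 * sum_{j=k..q} theta_j psi_{j-k}   (c_k = 0 for k > q),
using gamma(-m) = gamma(m).
Pure AR (q = 0): c_0 = sigma^2 = 3, c_k = 0 for k >= 1.
Equations for k = 0, 1, 2 (AR order 2, c_2 = 0):
  (E0) gamma(0) = phi_1 gamma(1) + phi_2 gamma(2) + c_0
  (E1) gamma(1) = phi_1 gamma(0) + phi_2 gamma(1) + c_1
  (E2) gamma(2) = phi_1 gamma(1) + phi_2 gamma(0)
From (E1): gamma(1) = A gamma(0) + B with
  A = phi_1 / (1 - phi_2) = 0.144 / 0.318 = 0.45283,   B = c_1 / (1 - phi_2) = 0 / 0.318 = 0.
Insert (E2) into (E0): gamma(0) (1 - phi_2^2) = phi_1 (1 + phi_2) gamma(1) + c_0.
  phi_1 (1 + phi_2) = (0.144)(1.682) = 0.242208,   1 - phi_2^2 = 0.534876.
Replace gamma(1) by A gamma(0) + B and collect gamma(0):
  gamma(0) [0.534876 - (0.242208)(0.45283)] = c_0 = 3
  gamma(0) * 0.425197 = 3
  gamma(0) = 3 / 0.425197 = 7.055555.
Therefore gamma(0) = 7.0556 (to 4 decimal places).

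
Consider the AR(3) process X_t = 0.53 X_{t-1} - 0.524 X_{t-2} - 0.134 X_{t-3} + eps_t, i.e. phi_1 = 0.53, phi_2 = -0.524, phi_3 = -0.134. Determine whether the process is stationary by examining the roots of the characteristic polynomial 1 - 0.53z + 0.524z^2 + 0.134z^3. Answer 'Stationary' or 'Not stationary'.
\text{Stationary}

The AR(p) characteristic polynomial is P(z) = 1 - 0.53z + 0.524z^2 + 0.134z^3.
Stationarity requires all roots to lie outside the unit circle, i.e. |z| > 1 for every root.
Degree 3: look for a simple real root z0 first, then factor out (1 - z/z0) and solve the remaining quadratic.
Testing z0 = -5: P(-5) = 1 + (-0.53)(-5) + (0.524)(-5)^2 + (0.134)(-5)^3
  = 1 + (2.65) + (13.1) + (-16.75) = 0.  So z_0 = -5 is a root, |z_0| = 5.
Divide out the factor (1 + 0.2 z) = (1 - z/z0) (since 1/z0 = -0.2):
  P(z) = (1 + 0.2 z)(1 + (-0.73) z + (0.67) z^2)
  [check: z-coef -0.73 - (-0.2) = -0.53; z^2-coef 0.67 - (-0.2)(-0.73) = 0.524; z^3-coef -(-0.2)(0.67) = 0.134.]
Remaining roots from the quadratic factor 1 + (-0.73) z + (0.67) z^2:
  Set 1 + (-0.73) z + (0.67) z^2 = 0, i.e. a z^2 + b z + c = 0 with a = 0.67, b = -0.73, c = 1.
  Discriminant D = b^2 - 4ac = (-0.73)^2 - 4*(0.67)*1 = 0.5329 - (2.68) = -2.1471.
  D < 0, so the roots are the complex-conjugate pair z = (-b +/- i sqrt(-D)) / (2a) = 0.5448 +/- 1.0935i.
  For a conjugate pair |z|^2 = z * conj(z) = (product of roots) = c/a = 1/(0.67) = 1.492537, so |z| = sqrt(1.492537) = 1.2217 for both roots.
Moduli of all roots: 5.0000, 1.2217, 1.2217.
All moduli strictly greater than 1? Yes.
Verdict: Stationary.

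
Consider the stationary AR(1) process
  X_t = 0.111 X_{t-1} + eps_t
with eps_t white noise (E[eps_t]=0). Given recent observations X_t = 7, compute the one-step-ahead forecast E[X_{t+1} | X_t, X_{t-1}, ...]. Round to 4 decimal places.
E[X_{t+1} \mid \mathcal F_t] = 0.7770

For an AR(p) model X_t = c + sum_i phi_i X_{t-i} + eps_t, the
one-step-ahead conditional mean is
  E[X_{t+1} | X_t, ...] = c + sum_i phi_i X_{t+1-i}.
Substitute known values:
  E[X_{t+1} | ...] = (0.111) * (7)
                   = 0.7770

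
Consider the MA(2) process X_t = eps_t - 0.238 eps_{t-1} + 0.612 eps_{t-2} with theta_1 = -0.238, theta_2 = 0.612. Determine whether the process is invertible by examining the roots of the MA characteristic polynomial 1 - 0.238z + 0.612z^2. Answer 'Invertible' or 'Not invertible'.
\text{Invertible}

The MA(q) characteristic polynomial is P(z) = 1 - 0.238z + 0.612z^2.
Invertibility requires all roots to lie outside the unit circle, i.e. |z| > 1 for every root.
Set 1 + (-0.238) z + (0.612) z^2 = 0, i.e. a z^2 + b z + c = 0 with a = 0.612, b = -0.238, c = 1.
Discriminant D = b^2 - 4ac = (-0.238)^2 - 4*(0.612)*1 = 0.056644 - (2.448) = -2.391356.
D < 0, so the roots are the complex-conjugate pair z = (-b +/- i sqrt(-D)) / (2a) = 0.1944 +/- 1.2634i.
For a conjugate pair |z|^2 = z * conj(z) = (product of roots) = c/a = 1/(0.612) = 1.633987, so |z| = sqrt(1.633987) = 1.2783 for both roots.
Moduli of all roots: 1.2783, 1.2783.
All moduli strictly greater than 1? Yes.
Verdict: Invertible.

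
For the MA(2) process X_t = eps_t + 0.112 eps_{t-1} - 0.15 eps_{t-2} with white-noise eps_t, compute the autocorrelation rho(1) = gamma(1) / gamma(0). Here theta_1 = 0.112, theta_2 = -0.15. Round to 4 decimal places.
\rho(1) = 0.0920

For an MA(q) process with theta_0 = 1, the autocovariance is
  gamma(k) = sigma^2 * sum_{i=0..q-k} theta_i * theta_{i+k},
and rho(k) = gamma(k) / gamma(0). Sigma^2 cancels.
  numerator   = (1)*(0.112) + (0.112)*(-0.15) = 0.0952.
  denominator = (1)^2 + (0.112)^2 + (-0.15)^2 = 1.035044.
  rho(1) = 0.0952 / 1.035044 = 0.0920.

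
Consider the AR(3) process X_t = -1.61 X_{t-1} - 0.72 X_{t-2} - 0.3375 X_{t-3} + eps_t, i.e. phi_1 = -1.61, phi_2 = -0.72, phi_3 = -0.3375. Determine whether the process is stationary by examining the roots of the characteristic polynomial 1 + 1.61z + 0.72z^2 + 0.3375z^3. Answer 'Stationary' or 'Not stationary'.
\text{Not stationary}

The AR(p) characteristic polynomial is P(z) = 1 + 1.61z + 0.72z^2 + 0.3375z^3.
Stationarity requires all roots to lie outside the unit circle, i.e. |z| > 1 for every root.
Degree 3: look for a simple real root z0 first, then factor out (1 - z/z0) and solve the remaining quadratic.
Testing z0 = -0.8: P(-0.8) = 1 + (1.61)(-0.8) + (0.72)(-0.8)^2 + (0.3375)(-0.8)^3
  = 1 + (-1.288) + (0.4608) + (-0.1728) = 0.  So z_0 = -0.8 is a root, |z_0| = 0.8.
Divide out the factor (1 + 1.25 z) = (1 - z/z0) (since 1/z0 = -1.25):
  P(z) = (1 + 1.25 z)(1 + (0.36) z + (0.27) z^2)
  [check: z-coef 0.36 - (-1.25) = 1.61; z^2-coef 0.27 - (-1.25)(0.36) = 0.72; z^3-coef -(-1.25)(0.27) = 0.3375.]
Remaining roots from the quadratic factor 1 + (0.36) z + (0.27) z^2:
  Set 1 + (0.36) z + (0.27) z^2 = 0, i.e. a z^2 + b z + c = 0 with a = 0.27, b = 0.36, c = 1.
  Discriminant D = b^2 - 4ac = (0.36)^2 - 4*(0.27)*1 = 0.1296 - (1.08) = -0.9504.
  D < 0, so the roots are the complex-conjugate pair z = (-b +/- i sqrt(-D)) / (2a) = -0.6667 +/- 1.8053i.
  For a conjugate pair |z|^2 = z * conj(z) = (product of roots) = c/a = 1/(0.27) = 3.703704, so |z| = sqrt(3.703704) = 1.9245 for both roots.
Moduli of all roots: 0.8000, 1.9245, 1.9245.
All moduli strictly greater than 1? No.
Verdict: Not stationary.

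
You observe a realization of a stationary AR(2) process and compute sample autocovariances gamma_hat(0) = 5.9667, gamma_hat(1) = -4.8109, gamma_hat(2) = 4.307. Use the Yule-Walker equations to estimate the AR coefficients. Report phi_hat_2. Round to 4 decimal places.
\hat\phi_{2} = 0.2050

The Yule-Walker equations for an AR(p) process read, in matrix form,
  Gamma_p phi = r_p,   with   (Gamma_p)_{ij} = gamma(|i - j|),
                       (r_p)_i = gamma(i),   i,j = 1..p.
Substitute the sample gammas (Toeplitz matrix and right-hand side of size 2):
  Gamma_p = [[5.9667, -4.8109], [-4.8109, 5.9667]]
  r_p     = [-4.8109, 4.307]
Written out:
  5.9667 phi_1 - 4.8109 phi_2 = -4.8109
  -4.8109 phi_1 + 5.9667 phi_2 = 4.307
Solve by Cramer's rule:
  det = gamma(0)^2 - gamma(1)^2 = (5.9667)^2 - (-4.8109)^2 = 35.60150889 - 23.14475881 = 12.45675008
  phi_hat_1 = [gamma(1) gamma(0) - gamma(1) gamma(2)] / det = [(-4.8109)(5.9667) - (-4.8109)(4.307)] / 12.45675008 = -7.98465073 / 12.45675008 = -0.641
  phi_hat_2 = [gamma(0) gamma(2) - gamma(1)^2] / det = [(5.9667)(4.307) - (-4.8109)^2] / 12.45675008 = 2.55381809 / 12.45675008 = 0.205
So phi_hat = [-0.6410, 0.2050].
Therefore phi_hat_2 = 0.2050.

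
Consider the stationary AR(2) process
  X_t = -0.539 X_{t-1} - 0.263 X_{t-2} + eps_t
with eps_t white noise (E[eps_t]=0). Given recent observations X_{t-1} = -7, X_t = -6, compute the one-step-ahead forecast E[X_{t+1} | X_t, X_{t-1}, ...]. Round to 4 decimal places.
E[X_{t+1} \mid \mathcal F_t] = 5.0750

For an AR(p) model X_t = c + sum_i phi_i X_{t-i} + eps_t, the
one-step-ahead conditional mean is
  E[X_{t+1} | X_t, ...] = c + sum_i phi_i X_{t+1-i}.
Substitute known values:
  E[X_{t+1} | ...] = (-0.539) * (-6) + (-0.263) * (-7)
                   = 5.0750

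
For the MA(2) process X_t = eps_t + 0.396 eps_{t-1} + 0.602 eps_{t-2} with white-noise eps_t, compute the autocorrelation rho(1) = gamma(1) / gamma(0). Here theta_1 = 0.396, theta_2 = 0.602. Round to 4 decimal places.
\rho(1) = 0.4176

For an MA(q) process with theta_0 = 1, the autocovariance is
  gamma(k) = sigma^2 * sum_{i=0..q-k} theta_i * theta_{i+k},
and rho(k) = gamma(k) / gamma(0). Sigma^2 cancels.
  numerator   = (1)*(0.396) + (0.396)*(0.602) = 0.634392.
  denominator = (1)^2 + (0.396)^2 + (0.602)^2 = 1.51922.
  rho(1) = 0.634392 / 1.51922 = 0.4176.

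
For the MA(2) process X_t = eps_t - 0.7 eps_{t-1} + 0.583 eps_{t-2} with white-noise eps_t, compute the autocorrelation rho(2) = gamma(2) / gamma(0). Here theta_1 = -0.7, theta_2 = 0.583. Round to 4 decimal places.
\rho(2) = 0.3186

For an MA(q) process with theta_0 = 1, the autocovariance is
  gamma(k) = sigma^2 * sum_{i=0..q-k} theta_i * theta_{i+k},
and rho(k) = gamma(k) / gamma(0). Sigma^2 cancels.
  numerator   = (1)*(0.583) = 0.583.
  denominator = (1)^2 + (-0.7)^2 + (0.583)^2 = 1.829889.
  rho(2) = 0.583 / 1.829889 = 0.3186.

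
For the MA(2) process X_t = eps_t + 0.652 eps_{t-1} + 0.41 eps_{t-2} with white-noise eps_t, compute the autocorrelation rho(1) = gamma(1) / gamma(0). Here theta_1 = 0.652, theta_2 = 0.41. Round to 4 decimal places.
\rho(1) = 0.5770

For an MA(q) process with theta_0 = 1, the autocovariance is
  gamma(k) = sigma^2 * sum_{i=0..q-k} theta_i * theta_{i+k},
and rho(k) = gamma(k) / gamma(0). Sigma^2 cancels.
  numerator   = (1)*(0.652) + (0.652)*(0.41) = 0.91932.
  denominator = (1)^2 + (0.652)^2 + (0.41)^2 = 1.593204.
  rho(1) = 0.91932 / 1.593204 = 0.5770.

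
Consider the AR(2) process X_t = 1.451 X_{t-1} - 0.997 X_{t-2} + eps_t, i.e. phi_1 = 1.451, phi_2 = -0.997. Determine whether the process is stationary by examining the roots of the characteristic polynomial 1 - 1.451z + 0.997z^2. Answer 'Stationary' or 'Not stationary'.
\text{Stationary}

The AR(p) characteristic polynomial is P(z) = 1 - 1.451z + 0.997z^2.
Stationarity requires all roots to lie outside the unit circle, i.e. |z| > 1 for every root.
Set 1 + (-1.451) z + (0.997) z^2 = 0, i.e. a z^2 + b z + c = 0 with a = 0.997, b = -1.451, c = 1.
Discriminant D = b^2 - 4ac = (-1.451)^2 - 4*(0.997)*1 = 2.105401 - (3.988) = -1.882599.
D < 0, so the roots are the complex-conjugate pair z = (-b +/- i sqrt(-D)) / (2a) = 0.7277 +/- 0.6881i.
For a conjugate pair |z|^2 = z * conj(z) = (product of roots) = c/a = 1/(0.997) = 1.003009, so |z| = sqrt(1.003009) = 1.0015 for both roots.
Moduli of all roots: 1.0015, 1.0015.
All moduli strictly greater than 1? Yes.
Verdict: Stationary.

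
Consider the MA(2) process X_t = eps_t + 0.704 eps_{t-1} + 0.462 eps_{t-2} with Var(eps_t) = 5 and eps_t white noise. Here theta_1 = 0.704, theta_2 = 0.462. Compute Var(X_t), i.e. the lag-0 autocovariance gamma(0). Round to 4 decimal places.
\gamma(0) = 8.5453

For an MA(q) process X_t = eps_t + sum_i theta_i eps_{t-i} with
Var(eps_t) = sigma^2, the variance is
  gamma(0) = sigma^2 * (1 + sum_i theta_i^2).
  sum_i theta_i^2 = (0.704)^2 + (0.462)^2 = 0.495616 + 0.213444 = 0.70906.
  gamma(0) = 5 * (1 + 0.70906) = 5 * 1.70906 = 8.5453.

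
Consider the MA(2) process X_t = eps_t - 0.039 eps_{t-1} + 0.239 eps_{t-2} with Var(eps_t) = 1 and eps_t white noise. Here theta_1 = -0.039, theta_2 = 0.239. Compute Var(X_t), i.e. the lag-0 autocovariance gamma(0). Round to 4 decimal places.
\gamma(0) = 1.0586

For an MA(q) process X_t = eps_t + sum_i theta_i eps_{t-i} with
Var(eps_t) = sigma^2, the variance is
  gamma(0) = sigma^2 * (1 + sum_i theta_i^2).
  sum_i theta_i^2 = (-0.039)^2 + (0.239)^2 = 0.001521 + 0.057121 = 0.058642.
  gamma(0) = 1 * (1 + 0.058642) = 1 * 1.058642 = 1.058642, which rounds to 1.0586.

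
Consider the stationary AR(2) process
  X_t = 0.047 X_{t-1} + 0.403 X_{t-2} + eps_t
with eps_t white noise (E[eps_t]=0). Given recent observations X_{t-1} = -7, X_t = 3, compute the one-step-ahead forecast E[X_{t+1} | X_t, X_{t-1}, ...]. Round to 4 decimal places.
E[X_{t+1} \mid \mathcal F_t] = -2.6800

For an AR(p) model X_t = c + sum_i phi_i X_{t-i} + eps_t, the
one-step-ahead conditional mean is
  E[X_{t+1} | X_t, ...] = c + sum_i phi_i X_{t+1-i}.
Substitute known values:
  E[X_{t+1} | ...] = (0.047) * (3) + (0.403) * (-7)
                   = -2.6800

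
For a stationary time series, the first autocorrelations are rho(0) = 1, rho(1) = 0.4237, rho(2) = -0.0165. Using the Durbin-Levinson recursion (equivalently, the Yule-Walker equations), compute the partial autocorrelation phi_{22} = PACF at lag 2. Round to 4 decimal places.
\phi_{22} = -0.2389

The PACF at lag k is phi_{kk}, the last component of the solution
to the Yule-Walker system G_k phi = r_k where
  (G_k)_{ij} = rho(|i - j|), (r_k)_i = rho(i), i,j = 1..k.
Equivalently, Durbin-Levinson gives phi_{kk} iteratively:
  phi_{11} = rho(1)
  phi_{kk} = [rho(k) - sum_{j=1..k-1} phi_{k-1,j} rho(k-j)]
            / [1 - sum_{j=1..k-1} phi_{k-1,j} rho(j)],
  phi_{k,j} = phi_{k-1,j} - phi_{kk} phi_{k-1,k-j},  j = 1..k-1.
Step k = 1:
  phi_11 = rho(1) = 0.4237.
Step k = 2:
  phi_22 = [rho(2) - phi_11 rho(1)] / [1 - phi_11 rho(1)] = [-0.0165 - (0.4237)(0.4237)] / [1 - (0.4237)(0.4237)]
         = -0.19602169 / 0.82047831 = -0.2389.
Therefore phi_{22} = -0.2389.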